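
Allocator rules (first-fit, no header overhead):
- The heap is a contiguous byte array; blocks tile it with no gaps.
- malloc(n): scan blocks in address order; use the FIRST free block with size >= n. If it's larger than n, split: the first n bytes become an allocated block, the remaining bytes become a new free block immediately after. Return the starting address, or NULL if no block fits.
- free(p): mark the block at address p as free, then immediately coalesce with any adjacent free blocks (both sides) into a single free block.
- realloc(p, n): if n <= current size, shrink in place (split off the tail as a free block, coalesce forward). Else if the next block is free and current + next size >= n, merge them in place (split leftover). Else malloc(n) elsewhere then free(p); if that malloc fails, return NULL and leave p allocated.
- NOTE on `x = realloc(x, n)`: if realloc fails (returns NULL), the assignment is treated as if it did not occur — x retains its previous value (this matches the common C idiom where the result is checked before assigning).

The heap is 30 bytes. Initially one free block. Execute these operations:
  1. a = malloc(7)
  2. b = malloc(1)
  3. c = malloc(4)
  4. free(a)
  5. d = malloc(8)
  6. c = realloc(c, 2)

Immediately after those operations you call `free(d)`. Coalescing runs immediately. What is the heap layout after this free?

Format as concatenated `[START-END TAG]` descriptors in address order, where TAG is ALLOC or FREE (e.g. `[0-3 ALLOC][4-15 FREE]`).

Op 1: a = malloc(7) -> a = 0; heap: [0-6 ALLOC][7-29 FREE]
Op 2: b = malloc(1) -> b = 7; heap: [0-6 ALLOC][7-7 ALLOC][8-29 FREE]
Op 3: c = malloc(4) -> c = 8; heap: [0-6 ALLOC][7-7 ALLOC][8-11 ALLOC][12-29 FREE]
Op 4: free(a) -> (freed a); heap: [0-6 FREE][7-7 ALLOC][8-11 ALLOC][12-29 FREE]
Op 5: d = malloc(8) -> d = 12; heap: [0-6 FREE][7-7 ALLOC][8-11 ALLOC][12-19 ALLOC][20-29 FREE]
Op 6: c = realloc(c, 2) -> c = 8; heap: [0-6 FREE][7-7 ALLOC][8-9 ALLOC][10-11 FREE][12-19 ALLOC][20-29 FREE]
free(d): d = 12 -> block [12-19 ALLOC]; mark free, coalesce with adjacent free neighbors -> [0-6 FREE][7-7 ALLOC][8-9 ALLOC][10-29 FREE]

Answer: [0-6 FREE][7-7 ALLOC][8-9 ALLOC][10-29 FREE]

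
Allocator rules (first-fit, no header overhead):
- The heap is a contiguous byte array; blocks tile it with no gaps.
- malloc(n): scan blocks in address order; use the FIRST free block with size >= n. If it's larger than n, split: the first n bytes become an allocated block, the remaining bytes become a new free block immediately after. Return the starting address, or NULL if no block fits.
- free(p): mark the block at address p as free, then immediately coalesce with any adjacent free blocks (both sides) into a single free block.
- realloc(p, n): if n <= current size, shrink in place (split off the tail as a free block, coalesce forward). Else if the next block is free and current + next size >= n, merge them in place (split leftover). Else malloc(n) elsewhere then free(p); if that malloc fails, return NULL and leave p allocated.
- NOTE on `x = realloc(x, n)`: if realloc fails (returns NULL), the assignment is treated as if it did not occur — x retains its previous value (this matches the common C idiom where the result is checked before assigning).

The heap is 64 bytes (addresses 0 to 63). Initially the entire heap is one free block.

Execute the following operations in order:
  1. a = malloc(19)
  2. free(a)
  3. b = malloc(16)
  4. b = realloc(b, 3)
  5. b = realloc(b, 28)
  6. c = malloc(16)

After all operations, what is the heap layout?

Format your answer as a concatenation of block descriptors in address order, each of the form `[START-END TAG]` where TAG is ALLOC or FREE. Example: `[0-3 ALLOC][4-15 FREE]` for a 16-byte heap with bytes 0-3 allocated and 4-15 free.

Answer: [0-27 ALLOC][28-43 ALLOC][44-63 FREE]

Derivation:
Op 1: a = malloc(19) -> a = 0; heap: [0-18 ALLOC][19-63 FREE]
Op 2: free(a) -> (freed a); heap: [0-63 FREE]
Op 3: b = malloc(16) -> b = 0; heap: [0-15 ALLOC][16-63 FREE]
Op 4: b = realloc(b, 3) -> b = 0; heap: [0-2 ALLOC][3-63 FREE]
Op 5: b = realloc(b, 28) -> b = 0; heap: [0-27 ALLOC][28-63 FREE]
Op 6: c = malloc(16) -> c = 28; heap: [0-27 ALLOC][28-43 ALLOC][44-63 FREE]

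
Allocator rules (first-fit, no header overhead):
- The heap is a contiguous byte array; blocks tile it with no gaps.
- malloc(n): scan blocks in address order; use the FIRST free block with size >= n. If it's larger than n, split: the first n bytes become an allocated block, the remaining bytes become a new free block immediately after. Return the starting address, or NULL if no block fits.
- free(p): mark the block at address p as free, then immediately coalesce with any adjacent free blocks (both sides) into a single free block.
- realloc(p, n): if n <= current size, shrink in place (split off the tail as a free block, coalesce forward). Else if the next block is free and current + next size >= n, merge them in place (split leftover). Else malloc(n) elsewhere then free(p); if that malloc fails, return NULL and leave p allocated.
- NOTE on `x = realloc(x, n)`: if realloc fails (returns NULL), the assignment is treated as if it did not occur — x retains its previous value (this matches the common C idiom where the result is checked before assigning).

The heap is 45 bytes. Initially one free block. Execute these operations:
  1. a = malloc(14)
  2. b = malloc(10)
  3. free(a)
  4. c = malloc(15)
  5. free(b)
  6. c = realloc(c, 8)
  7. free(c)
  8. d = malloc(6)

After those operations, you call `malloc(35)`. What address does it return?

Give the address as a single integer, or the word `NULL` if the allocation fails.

Op 1: a = malloc(14) -> a = 0; heap: [0-13 ALLOC][14-44 FREE]
Op 2: b = malloc(10) -> b = 14; heap: [0-13 ALLOC][14-23 ALLOC][24-44 FREE]
Op 3: free(a) -> (freed a); heap: [0-13 FREE][14-23 ALLOC][24-44 FREE]
Op 4: c = malloc(15) -> c = 24; heap: [0-13 FREE][14-23 ALLOC][24-38 ALLOC][39-44 FREE]
Op 5: free(b) -> (freed b); heap: [0-23 FREE][24-38 ALLOC][39-44 FREE]
Op 6: c = realloc(c, 8) -> c = 24; heap: [0-23 FREE][24-31 ALLOC][32-44 FREE]
Op 7: free(c) -> (freed c); heap: [0-44 FREE]
Op 8: d = malloc(6) -> d = 0; heap: [0-5 ALLOC][6-44 FREE]
malloc(35): first-fit scan over [0-5 ALLOC][6-44 FREE] -> 6

Answer: 6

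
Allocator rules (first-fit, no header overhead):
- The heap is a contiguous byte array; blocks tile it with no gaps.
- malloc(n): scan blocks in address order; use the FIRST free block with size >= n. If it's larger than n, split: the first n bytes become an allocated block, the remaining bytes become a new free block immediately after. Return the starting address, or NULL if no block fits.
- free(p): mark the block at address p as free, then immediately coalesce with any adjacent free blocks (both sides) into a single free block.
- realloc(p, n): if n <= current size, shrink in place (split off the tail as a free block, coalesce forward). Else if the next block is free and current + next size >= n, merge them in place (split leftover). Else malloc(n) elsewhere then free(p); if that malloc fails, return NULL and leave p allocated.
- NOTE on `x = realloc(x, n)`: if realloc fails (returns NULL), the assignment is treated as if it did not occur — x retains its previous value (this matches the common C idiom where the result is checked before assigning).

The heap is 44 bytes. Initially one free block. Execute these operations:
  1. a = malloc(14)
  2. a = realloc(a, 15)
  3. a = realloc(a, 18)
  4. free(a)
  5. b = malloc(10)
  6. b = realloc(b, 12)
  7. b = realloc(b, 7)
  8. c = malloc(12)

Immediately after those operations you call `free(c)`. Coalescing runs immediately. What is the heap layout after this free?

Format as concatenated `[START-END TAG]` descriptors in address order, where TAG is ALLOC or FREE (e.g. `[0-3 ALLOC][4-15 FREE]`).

Answer: [0-6 ALLOC][7-43 FREE]

Derivation:
Op 1: a = malloc(14) -> a = 0; heap: [0-13 ALLOC][14-43 FREE]
Op 2: a = realloc(a, 15) -> a = 0; heap: [0-14 ALLOC][15-43 FREE]
Op 3: a = realloc(a, 18) -> a = 0; heap: [0-17 ALLOC][18-43 FREE]
Op 4: free(a) -> (freed a); heap: [0-43 FREE]
Op 5: b = malloc(10) -> b = 0; heap: [0-9 ALLOC][10-43 FREE]
Op 6: b = realloc(b, 12) -> b = 0; heap: [0-11 ALLOC][12-43 FREE]
Op 7: b = realloc(b, 7) -> b = 0; heap: [0-6 ALLOC][7-43 FREE]
Op 8: c = malloc(12) -> c = 7; heap: [0-6 ALLOC][7-18 ALLOC][19-43 FREE]
free(c): c = 7 -> block [7-18 ALLOC]; mark free, coalesce with adjacent free neighbors -> [0-6 ALLOC][7-43 FREE]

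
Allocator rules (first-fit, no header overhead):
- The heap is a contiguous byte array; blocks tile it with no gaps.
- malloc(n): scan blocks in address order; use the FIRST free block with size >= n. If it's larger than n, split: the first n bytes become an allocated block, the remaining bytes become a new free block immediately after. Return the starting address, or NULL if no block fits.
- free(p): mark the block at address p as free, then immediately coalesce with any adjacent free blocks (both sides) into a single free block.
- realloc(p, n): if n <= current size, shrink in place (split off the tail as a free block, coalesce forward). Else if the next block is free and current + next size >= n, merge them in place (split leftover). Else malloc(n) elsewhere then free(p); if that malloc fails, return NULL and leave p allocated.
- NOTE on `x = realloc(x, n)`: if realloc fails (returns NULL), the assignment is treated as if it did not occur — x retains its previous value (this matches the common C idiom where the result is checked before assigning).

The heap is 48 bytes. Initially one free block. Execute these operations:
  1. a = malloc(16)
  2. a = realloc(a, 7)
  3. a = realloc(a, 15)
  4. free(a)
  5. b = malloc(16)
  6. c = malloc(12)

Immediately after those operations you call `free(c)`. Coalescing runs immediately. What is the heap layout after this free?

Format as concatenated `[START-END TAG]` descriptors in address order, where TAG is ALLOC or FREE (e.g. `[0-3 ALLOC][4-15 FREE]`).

Op 1: a = malloc(16) -> a = 0; heap: [0-15 ALLOC][16-47 FREE]
Op 2: a = realloc(a, 7) -> a = 0; heap: [0-6 ALLOC][7-47 FREE]
Op 3: a = realloc(a, 15) -> a = 0; heap: [0-14 ALLOC][15-47 FREE]
Op 4: free(a) -> (freed a); heap: [0-47 FREE]
Op 5: b = malloc(16) -> b = 0; heap: [0-15 ALLOC][16-47 FREE]
Op 6: c = malloc(12) -> c = 16; heap: [0-15 ALLOC][16-27 ALLOC][28-47 FREE]
free(c): c = 16 -> block [16-27 ALLOC]; mark free, coalesce with adjacent free neighbors -> [0-15 ALLOC][16-47 FREE]

Answer: [0-15 ALLOC][16-47 FREE]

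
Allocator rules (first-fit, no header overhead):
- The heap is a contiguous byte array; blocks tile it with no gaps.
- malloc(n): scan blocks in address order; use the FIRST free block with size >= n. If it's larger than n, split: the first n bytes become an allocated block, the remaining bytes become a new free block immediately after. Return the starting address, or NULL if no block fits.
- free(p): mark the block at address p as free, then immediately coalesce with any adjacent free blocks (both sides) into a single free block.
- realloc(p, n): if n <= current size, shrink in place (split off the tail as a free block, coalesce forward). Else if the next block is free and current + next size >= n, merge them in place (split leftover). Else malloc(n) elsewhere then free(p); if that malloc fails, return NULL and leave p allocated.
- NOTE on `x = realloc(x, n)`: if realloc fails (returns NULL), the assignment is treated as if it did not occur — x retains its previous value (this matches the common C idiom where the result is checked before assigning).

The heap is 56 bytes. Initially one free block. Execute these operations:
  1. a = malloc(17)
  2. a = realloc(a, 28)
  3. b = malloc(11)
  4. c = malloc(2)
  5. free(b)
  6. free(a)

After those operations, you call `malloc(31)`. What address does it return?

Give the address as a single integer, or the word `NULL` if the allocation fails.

Op 1: a = malloc(17) -> a = 0; heap: [0-16 ALLOC][17-55 FREE]
Op 2: a = realloc(a, 28) -> a = 0; heap: [0-27 ALLOC][28-55 FREE]
Op 3: b = malloc(11) -> b = 28; heap: [0-27 ALLOC][28-38 ALLOC][39-55 FREE]
Op 4: c = malloc(2) -> c = 39; heap: [0-27 ALLOC][28-38 ALLOC][39-40 ALLOC][41-55 FREE]
Op 5: free(b) -> (freed b); heap: [0-27 ALLOC][28-38 FREE][39-40 ALLOC][41-55 FREE]
Op 6: free(a) -> (freed a); heap: [0-38 FREE][39-40 ALLOC][41-55 FREE]
malloc(31): first-fit scan over [0-38 FREE][39-40 ALLOC][41-55 FREE] -> 0

Answer: 0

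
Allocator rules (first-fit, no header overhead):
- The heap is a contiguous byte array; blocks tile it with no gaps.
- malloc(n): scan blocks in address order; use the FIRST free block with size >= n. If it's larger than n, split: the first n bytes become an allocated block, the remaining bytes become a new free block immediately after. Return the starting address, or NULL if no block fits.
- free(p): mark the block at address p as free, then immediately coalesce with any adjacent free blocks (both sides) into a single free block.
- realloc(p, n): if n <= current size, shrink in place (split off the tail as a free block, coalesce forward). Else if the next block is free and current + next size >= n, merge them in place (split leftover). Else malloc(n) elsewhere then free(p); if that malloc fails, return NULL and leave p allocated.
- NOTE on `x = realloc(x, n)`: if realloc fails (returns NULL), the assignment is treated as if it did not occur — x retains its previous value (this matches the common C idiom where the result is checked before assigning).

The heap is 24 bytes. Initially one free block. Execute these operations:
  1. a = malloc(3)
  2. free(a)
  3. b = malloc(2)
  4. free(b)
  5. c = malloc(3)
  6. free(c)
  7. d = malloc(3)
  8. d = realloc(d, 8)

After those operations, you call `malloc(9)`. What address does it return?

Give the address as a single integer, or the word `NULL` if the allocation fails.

Op 1: a = malloc(3) -> a = 0; heap: [0-2 ALLOC][3-23 FREE]
Op 2: free(a) -> (freed a); heap: [0-23 FREE]
Op 3: b = malloc(2) -> b = 0; heap: [0-1 ALLOC][2-23 FREE]
Op 4: free(b) -> (freed b); heap: [0-23 FREE]
Op 5: c = malloc(3) -> c = 0; heap: [0-2 ALLOC][3-23 FREE]
Op 6: free(c) -> (freed c); heap: [0-23 FREE]
Op 7: d = malloc(3) -> d = 0; heap: [0-2 ALLOC][3-23 FREE]
Op 8: d = realloc(d, 8) -> d = 0; heap: [0-7 ALLOC][8-23 FREE]
malloc(9): first-fit scan over [0-7 ALLOC][8-23 FREE] -> 8

Answer: 8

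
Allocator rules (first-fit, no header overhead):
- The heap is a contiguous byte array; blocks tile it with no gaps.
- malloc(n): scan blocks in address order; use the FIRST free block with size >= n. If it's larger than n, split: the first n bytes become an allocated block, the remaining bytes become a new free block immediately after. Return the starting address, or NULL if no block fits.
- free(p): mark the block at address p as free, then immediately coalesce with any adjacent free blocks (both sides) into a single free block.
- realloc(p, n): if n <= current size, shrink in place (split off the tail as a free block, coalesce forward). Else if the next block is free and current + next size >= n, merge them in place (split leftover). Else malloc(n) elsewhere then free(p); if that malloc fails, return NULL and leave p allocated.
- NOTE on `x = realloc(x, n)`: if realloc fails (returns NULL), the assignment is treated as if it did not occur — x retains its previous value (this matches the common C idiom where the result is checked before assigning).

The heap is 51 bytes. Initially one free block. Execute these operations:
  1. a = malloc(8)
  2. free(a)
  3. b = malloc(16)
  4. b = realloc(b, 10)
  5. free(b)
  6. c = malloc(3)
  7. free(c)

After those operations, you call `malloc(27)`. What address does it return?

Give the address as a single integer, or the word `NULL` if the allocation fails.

Op 1: a = malloc(8) -> a = 0; heap: [0-7 ALLOC][8-50 FREE]
Op 2: free(a) -> (freed a); heap: [0-50 FREE]
Op 3: b = malloc(16) -> b = 0; heap: [0-15 ALLOC][16-50 FREE]
Op 4: b = realloc(b, 10) -> b = 0; heap: [0-9 ALLOC][10-50 FREE]
Op 5: free(b) -> (freed b); heap: [0-50 FREE]
Op 6: c = malloc(3) -> c = 0; heap: [0-2 ALLOC][3-50 FREE]
Op 7: free(c) -> (freed c); heap: [0-50 FREE]
malloc(27): first-fit scan over [0-50 FREE] -> 0

Answer: 0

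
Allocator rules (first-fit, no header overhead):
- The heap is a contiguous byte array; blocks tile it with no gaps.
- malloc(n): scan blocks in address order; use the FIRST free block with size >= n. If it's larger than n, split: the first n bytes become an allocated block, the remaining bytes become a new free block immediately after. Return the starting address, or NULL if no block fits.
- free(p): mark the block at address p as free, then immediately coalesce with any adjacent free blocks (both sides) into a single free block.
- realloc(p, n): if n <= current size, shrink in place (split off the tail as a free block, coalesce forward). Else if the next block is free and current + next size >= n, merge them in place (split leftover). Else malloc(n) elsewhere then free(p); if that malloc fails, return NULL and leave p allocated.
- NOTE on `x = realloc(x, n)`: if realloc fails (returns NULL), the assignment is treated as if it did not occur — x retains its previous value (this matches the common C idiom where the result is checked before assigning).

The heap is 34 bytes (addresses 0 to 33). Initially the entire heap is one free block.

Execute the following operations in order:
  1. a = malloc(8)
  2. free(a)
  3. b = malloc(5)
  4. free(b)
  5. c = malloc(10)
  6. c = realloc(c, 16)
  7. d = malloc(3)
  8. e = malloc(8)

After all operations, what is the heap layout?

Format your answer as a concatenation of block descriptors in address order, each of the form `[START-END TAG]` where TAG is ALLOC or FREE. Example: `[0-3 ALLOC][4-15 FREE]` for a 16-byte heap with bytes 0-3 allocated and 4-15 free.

Op 1: a = malloc(8) -> a = 0; heap: [0-7 ALLOC][8-33 FREE]
Op 2: free(a) -> (freed a); heap: [0-33 FREE]
Op 3: b = malloc(5) -> b = 0; heap: [0-4 ALLOC][5-33 FREE]
Op 4: free(b) -> (freed b); heap: [0-33 FREE]
Op 5: c = malloc(10) -> c = 0; heap: [0-9 ALLOC][10-33 FREE]
Op 6: c = realloc(c, 16) -> c = 0; heap: [0-15 ALLOC][16-33 FREE]
Op 7: d = malloc(3) -> d = 16; heap: [0-15 ALLOC][16-18 ALLOC][19-33 FREE]
Op 8: e = malloc(8) -> e = 19; heap: [0-15 ALLOC][16-18 ALLOC][19-26 ALLOC][27-33 FREE]

Answer: [0-15 ALLOC][16-18 ALLOC][19-26 ALLOC][27-33 FREE]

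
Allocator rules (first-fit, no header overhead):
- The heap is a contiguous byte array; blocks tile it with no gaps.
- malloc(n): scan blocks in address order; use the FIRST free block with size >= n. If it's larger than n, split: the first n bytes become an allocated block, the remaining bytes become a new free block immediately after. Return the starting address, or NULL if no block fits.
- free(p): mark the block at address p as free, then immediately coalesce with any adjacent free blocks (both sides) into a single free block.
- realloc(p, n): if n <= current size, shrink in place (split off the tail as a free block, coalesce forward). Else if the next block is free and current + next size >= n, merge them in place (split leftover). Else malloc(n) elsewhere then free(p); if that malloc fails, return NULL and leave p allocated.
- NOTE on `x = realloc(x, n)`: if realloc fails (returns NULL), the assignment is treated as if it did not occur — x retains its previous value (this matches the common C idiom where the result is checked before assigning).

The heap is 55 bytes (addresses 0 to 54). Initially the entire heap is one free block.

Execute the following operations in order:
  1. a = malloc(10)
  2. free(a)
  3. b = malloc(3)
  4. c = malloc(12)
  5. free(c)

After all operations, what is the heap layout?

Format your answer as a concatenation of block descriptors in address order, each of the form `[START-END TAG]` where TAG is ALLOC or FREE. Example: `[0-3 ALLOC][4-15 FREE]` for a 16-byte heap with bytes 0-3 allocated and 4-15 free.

Answer: [0-2 ALLOC][3-54 FREE]

Derivation:
Op 1: a = malloc(10) -> a = 0; heap: [0-9 ALLOC][10-54 FREE]
Op 2: free(a) -> (freed a); heap: [0-54 FREE]
Op 3: b = malloc(3) -> b = 0; heap: [0-2 ALLOC][3-54 FREE]
Op 4: c = malloc(12) -> c = 3; heap: [0-2 ALLOC][3-14 ALLOC][15-54 FREE]
Op 5: free(c) -> (freed c); heap: [0-2 ALLOC][3-54 FREE]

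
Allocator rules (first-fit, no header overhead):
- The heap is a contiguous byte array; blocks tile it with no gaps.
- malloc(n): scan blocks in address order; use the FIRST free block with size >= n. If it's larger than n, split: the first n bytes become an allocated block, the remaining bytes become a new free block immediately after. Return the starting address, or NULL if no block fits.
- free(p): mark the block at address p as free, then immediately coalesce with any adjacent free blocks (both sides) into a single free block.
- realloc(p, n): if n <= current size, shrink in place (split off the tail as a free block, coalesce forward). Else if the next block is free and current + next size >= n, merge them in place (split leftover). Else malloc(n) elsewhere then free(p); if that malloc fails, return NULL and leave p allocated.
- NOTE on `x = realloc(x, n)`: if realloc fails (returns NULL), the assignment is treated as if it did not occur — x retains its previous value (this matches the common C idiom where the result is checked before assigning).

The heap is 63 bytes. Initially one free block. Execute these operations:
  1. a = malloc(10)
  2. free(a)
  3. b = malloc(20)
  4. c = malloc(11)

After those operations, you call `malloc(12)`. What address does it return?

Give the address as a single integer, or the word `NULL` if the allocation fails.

Answer: 31

Derivation:
Op 1: a = malloc(10) -> a = 0; heap: [0-9 ALLOC][10-62 FREE]
Op 2: free(a) -> (freed a); heap: [0-62 FREE]
Op 3: b = malloc(20) -> b = 0; heap: [0-19 ALLOC][20-62 FREE]
Op 4: c = malloc(11) -> c = 20; heap: [0-19 ALLOC][20-30 ALLOC][31-62 FREE]
malloc(12): first-fit scan over [0-19 ALLOC][20-30 ALLOC][31-62 FREE] -> 31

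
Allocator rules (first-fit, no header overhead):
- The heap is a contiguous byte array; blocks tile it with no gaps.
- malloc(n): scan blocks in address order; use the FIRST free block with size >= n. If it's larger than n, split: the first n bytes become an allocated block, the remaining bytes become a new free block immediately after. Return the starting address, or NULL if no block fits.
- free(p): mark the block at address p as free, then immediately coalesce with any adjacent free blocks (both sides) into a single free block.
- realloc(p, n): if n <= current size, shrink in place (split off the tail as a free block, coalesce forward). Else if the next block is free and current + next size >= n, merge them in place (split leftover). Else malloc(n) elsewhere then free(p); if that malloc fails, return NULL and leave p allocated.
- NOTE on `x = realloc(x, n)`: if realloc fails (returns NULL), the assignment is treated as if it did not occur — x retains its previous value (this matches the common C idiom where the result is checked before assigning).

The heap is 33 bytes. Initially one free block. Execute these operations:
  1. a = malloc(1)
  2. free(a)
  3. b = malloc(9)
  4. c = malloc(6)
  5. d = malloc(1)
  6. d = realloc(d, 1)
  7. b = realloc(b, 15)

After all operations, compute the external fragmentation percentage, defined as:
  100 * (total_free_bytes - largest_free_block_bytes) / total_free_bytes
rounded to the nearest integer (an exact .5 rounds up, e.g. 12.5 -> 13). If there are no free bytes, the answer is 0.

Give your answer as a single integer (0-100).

Op 1: a = malloc(1) -> a = 0; heap: [0-0 ALLOC][1-32 FREE]
Op 2: free(a) -> (freed a); heap: [0-32 FREE]
Op 3: b = malloc(9) -> b = 0; heap: [0-8 ALLOC][9-32 FREE]
Op 4: c = malloc(6) -> c = 9; heap: [0-8 ALLOC][9-14 ALLOC][15-32 FREE]
Op 5: d = malloc(1) -> d = 15; heap: [0-8 ALLOC][9-14 ALLOC][15-15 ALLOC][16-32 FREE]
Op 6: d = realloc(d, 1) -> d = 15; heap: [0-8 ALLOC][9-14 ALLOC][15-15 ALLOC][16-32 FREE]
Op 7: b = realloc(b, 15) -> b = 16; heap: [0-8 FREE][9-14 ALLOC][15-15 ALLOC][16-30 ALLOC][31-32 FREE]
Free blocks: [9 2] total_free=11 largest=9 -> 100*(11-9)/11 = 200/11 ≈ 18.182 -> rounds to 18

Answer: 18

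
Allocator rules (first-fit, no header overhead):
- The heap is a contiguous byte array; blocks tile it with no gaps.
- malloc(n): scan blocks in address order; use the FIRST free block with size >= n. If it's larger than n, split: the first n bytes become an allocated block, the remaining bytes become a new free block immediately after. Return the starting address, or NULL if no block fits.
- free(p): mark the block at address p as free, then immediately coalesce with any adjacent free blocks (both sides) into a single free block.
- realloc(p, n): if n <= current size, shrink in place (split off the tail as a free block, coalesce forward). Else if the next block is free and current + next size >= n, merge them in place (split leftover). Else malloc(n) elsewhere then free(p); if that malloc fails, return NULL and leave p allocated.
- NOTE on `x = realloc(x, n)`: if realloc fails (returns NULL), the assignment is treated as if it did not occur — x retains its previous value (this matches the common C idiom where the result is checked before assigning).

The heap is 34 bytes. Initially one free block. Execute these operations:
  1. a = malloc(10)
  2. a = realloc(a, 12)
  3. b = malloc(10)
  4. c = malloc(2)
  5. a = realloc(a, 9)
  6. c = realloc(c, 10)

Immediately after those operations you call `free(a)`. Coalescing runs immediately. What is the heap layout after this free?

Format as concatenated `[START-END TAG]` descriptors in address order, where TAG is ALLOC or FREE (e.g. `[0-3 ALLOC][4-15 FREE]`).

Answer: [0-11 FREE][12-21 ALLOC][22-31 ALLOC][32-33 FREE]

Derivation:
Op 1: a = malloc(10) -> a = 0; heap: [0-9 ALLOC][10-33 FREE]
Op 2: a = realloc(a, 12) -> a = 0; heap: [0-11 ALLOC][12-33 FREE]
Op 3: b = malloc(10) -> b = 12; heap: [0-11 ALLOC][12-21 ALLOC][22-33 FREE]
Op 4: c = malloc(2) -> c = 22; heap: [0-11 ALLOC][12-21 ALLOC][22-23 ALLOC][24-33 FREE]
Op 5: a = realloc(a, 9) -> a = 0; heap: [0-8 ALLOC][9-11 FREE][12-21 ALLOC][22-23 ALLOC][24-33 FREE]
Op 6: c = realloc(c, 10) -> c = 22; heap: [0-8 ALLOC][9-11 FREE][12-21 ALLOC][22-31 ALLOC][32-33 FREE]
free(a): a = 0 -> block [0-8 ALLOC]; mark free, coalesce with adjacent free neighbors -> [0-11 FREE][12-21 ALLOC][22-31 ALLOC][32-33 FREE]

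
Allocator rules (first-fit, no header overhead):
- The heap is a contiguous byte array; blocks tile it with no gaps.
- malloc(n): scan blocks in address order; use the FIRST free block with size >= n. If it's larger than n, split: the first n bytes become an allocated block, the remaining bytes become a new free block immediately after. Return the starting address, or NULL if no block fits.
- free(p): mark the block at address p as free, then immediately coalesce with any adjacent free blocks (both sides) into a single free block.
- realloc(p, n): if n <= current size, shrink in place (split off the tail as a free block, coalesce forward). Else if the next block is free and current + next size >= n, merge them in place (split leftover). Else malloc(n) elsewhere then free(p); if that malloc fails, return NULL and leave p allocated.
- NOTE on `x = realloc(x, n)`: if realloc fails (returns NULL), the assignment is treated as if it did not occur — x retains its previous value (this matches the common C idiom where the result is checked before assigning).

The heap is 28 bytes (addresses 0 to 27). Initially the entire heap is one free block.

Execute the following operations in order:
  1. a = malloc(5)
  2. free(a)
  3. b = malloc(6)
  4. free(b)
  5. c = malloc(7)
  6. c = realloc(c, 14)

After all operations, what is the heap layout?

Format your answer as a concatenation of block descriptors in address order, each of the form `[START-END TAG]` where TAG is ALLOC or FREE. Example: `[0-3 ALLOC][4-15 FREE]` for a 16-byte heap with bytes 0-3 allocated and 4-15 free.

Op 1: a = malloc(5) -> a = 0; heap: [0-4 ALLOC][5-27 FREE]
Op 2: free(a) -> (freed a); heap: [0-27 FREE]
Op 3: b = malloc(6) -> b = 0; heap: [0-5 ALLOC][6-27 FREE]
Op 4: free(b) -> (freed b); heap: [0-27 FREE]
Op 5: c = malloc(7) -> c = 0; heap: [0-6 ALLOC][7-27 FREE]
Op 6: c = realloc(c, 14) -> c = 0; heap: [0-13 ALLOC][14-27 FREE]

Answer: [0-13 ALLOC][14-27 FREE]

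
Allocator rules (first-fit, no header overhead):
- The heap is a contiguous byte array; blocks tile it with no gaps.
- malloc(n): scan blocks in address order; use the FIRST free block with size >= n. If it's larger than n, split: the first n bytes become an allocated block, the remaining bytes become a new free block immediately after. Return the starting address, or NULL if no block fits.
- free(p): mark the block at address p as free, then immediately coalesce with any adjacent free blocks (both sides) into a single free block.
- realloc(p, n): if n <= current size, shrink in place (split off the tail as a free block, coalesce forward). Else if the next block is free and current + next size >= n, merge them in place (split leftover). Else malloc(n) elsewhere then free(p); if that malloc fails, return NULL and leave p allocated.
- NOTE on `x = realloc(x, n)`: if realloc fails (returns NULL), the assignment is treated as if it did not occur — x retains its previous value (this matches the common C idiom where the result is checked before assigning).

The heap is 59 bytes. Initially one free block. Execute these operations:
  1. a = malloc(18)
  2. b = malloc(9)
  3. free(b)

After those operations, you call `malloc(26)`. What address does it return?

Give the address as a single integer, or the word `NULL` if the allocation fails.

Op 1: a = malloc(18) -> a = 0; heap: [0-17 ALLOC][18-58 FREE]
Op 2: b = malloc(9) -> b = 18; heap: [0-17 ALLOC][18-26 ALLOC][27-58 FREE]
Op 3: free(b) -> (freed b); heap: [0-17 ALLOC][18-58 FREE]
malloc(26): first-fit scan over [0-17 ALLOC][18-58 FREE] -> 18

Answer: 18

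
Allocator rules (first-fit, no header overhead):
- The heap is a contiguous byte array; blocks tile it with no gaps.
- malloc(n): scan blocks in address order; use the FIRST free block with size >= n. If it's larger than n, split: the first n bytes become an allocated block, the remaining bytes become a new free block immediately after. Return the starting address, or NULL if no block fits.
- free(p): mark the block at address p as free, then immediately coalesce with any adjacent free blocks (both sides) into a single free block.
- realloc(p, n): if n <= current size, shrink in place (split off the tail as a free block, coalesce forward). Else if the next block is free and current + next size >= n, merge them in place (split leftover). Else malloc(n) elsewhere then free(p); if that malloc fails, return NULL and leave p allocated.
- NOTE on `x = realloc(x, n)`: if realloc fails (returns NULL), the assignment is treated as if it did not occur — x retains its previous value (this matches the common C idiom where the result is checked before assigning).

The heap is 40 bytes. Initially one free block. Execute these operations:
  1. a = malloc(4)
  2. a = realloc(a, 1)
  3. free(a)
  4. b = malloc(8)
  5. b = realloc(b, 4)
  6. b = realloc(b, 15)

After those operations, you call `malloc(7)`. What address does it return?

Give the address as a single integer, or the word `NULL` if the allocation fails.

Op 1: a = malloc(4) -> a = 0; heap: [0-3 ALLOC][4-39 FREE]
Op 2: a = realloc(a, 1) -> a = 0; heap: [0-0 ALLOC][1-39 FREE]
Op 3: free(a) -> (freed a); heap: [0-39 FREE]
Op 4: b = malloc(8) -> b = 0; heap: [0-7 ALLOC][8-39 FREE]
Op 5: b = realloc(b, 4) -> b = 0; heap: [0-3 ALLOC][4-39 FREE]
Op 6: b = realloc(b, 15) -> b = 0; heap: [0-14 ALLOC][15-39 FREE]
malloc(7): first-fit scan over [0-14 ALLOC][15-39 FREE] -> 15

Answer: 15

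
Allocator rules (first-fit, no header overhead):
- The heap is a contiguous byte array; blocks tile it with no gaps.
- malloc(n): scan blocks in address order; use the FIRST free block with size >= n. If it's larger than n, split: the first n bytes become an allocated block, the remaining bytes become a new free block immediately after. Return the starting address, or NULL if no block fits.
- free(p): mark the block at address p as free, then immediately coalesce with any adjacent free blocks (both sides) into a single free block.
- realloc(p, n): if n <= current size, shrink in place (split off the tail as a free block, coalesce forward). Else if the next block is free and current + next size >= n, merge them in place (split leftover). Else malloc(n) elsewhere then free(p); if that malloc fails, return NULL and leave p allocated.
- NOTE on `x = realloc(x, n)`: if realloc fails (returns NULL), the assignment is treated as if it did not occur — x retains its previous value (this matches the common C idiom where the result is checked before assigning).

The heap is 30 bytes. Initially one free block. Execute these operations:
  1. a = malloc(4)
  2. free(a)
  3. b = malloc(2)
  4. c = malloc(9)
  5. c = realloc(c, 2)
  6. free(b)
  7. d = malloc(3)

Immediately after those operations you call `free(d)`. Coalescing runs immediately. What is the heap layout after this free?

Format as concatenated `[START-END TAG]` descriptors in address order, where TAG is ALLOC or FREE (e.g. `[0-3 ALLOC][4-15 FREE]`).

Answer: [0-1 FREE][2-3 ALLOC][4-29 FREE]

Derivation:
Op 1: a = malloc(4) -> a = 0; heap: [0-3 ALLOC][4-29 FREE]
Op 2: free(a) -> (freed a); heap: [0-29 FREE]
Op 3: b = malloc(2) -> b = 0; heap: [0-1 ALLOC][2-29 FREE]
Op 4: c = malloc(9) -> c = 2; heap: [0-1 ALLOC][2-10 ALLOC][11-29 FREE]
Op 5: c = realloc(c, 2) -> c = 2; heap: [0-1 ALLOC][2-3 ALLOC][4-29 FREE]
Op 6: free(b) -> (freed b); heap: [0-1 FREE][2-3 ALLOC][4-29 FREE]
Op 7: d = malloc(3) -> d = 4; heap: [0-1 FREE][2-3 ALLOC][4-6 ALLOC][7-29 FREE]
free(d): d = 4 -> block [4-6 ALLOC]; mark free, coalesce with adjacent free neighbors -> [0-1 FREE][2-3 ALLOC][4-29 FREE]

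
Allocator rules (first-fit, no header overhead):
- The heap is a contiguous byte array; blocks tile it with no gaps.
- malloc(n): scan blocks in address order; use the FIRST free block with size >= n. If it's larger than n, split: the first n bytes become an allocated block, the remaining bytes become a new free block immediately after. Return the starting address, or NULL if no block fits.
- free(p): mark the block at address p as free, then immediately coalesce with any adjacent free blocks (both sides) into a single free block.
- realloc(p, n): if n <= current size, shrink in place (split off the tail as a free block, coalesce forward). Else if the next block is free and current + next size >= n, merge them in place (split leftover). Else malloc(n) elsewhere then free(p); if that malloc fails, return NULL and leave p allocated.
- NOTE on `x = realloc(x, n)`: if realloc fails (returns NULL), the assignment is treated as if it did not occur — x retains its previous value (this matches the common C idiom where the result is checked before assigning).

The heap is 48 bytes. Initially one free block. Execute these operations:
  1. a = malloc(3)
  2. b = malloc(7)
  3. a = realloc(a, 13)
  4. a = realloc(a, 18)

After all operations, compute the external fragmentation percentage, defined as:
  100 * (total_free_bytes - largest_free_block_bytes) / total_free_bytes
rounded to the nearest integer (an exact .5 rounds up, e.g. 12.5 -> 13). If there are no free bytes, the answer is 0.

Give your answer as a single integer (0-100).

Answer: 13

Derivation:
Op 1: a = malloc(3) -> a = 0; heap: [0-2 ALLOC][3-47 FREE]
Op 2: b = malloc(7) -> b = 3; heap: [0-2 ALLOC][3-9 ALLOC][10-47 FREE]
Op 3: a = realloc(a, 13) -> a = 10; heap: [0-2 FREE][3-9 ALLOC][10-22 ALLOC][23-47 FREE]
Op 4: a = realloc(a, 18) -> a = 10; heap: [0-2 FREE][3-9 ALLOC][10-27 ALLOC][28-47 FREE]
Free blocks: [3 20] total_free=23 largest=20 -> 100*(23-20)/23 = 300/23 ≈ 13.043 -> rounds to 13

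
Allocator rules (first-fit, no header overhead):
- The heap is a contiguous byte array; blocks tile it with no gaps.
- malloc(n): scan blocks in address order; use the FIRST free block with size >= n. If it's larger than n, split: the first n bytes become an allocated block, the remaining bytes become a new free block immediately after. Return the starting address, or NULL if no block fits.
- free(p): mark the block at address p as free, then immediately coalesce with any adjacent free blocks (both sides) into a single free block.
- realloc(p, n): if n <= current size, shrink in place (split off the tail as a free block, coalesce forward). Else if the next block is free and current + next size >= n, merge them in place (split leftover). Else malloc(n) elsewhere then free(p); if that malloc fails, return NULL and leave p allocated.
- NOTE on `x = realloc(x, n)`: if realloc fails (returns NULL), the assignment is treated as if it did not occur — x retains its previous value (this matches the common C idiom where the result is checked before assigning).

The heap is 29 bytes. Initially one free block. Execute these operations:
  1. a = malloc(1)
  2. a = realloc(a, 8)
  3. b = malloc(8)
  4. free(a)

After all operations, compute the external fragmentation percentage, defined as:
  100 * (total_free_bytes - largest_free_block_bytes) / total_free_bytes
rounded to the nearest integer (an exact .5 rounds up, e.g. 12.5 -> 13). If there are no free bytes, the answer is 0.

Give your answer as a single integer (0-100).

Op 1: a = malloc(1) -> a = 0; heap: [0-0 ALLOC][1-28 FREE]
Op 2: a = realloc(a, 8) -> a = 0; heap: [0-7 ALLOC][8-28 FREE]
Op 3: b = malloc(8) -> b = 8; heap: [0-7 ALLOC][8-15 ALLOC][16-28 FREE]
Op 4: free(a) -> (freed a); heap: [0-7 FREE][8-15 ALLOC][16-28 FREE]
Free blocks: [8 13] total_free=21 largest=13 -> 100*(21-13)/21 = 800/21 ≈ 38.095 -> rounds to 38

Answer: 38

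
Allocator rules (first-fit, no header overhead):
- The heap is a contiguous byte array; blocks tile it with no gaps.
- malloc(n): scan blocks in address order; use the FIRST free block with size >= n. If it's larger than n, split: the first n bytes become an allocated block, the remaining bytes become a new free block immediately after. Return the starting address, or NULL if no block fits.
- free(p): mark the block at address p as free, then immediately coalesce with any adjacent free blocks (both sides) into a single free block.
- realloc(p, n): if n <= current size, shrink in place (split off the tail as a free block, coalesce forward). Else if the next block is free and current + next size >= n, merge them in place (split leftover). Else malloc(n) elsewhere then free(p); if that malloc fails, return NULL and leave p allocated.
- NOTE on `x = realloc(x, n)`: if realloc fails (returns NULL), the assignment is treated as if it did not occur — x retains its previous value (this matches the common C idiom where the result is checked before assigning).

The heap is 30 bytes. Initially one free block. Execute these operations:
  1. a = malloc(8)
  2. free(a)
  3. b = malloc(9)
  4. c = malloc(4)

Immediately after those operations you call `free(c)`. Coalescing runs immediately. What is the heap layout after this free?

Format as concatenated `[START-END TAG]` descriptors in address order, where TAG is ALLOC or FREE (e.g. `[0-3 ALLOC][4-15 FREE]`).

Answer: [0-8 ALLOC][9-29 FREE]

Derivation:
Op 1: a = malloc(8) -> a = 0; heap: [0-7 ALLOC][8-29 FREE]
Op 2: free(a) -> (freed a); heap: [0-29 FREE]
Op 3: b = malloc(9) -> b = 0; heap: [0-8 ALLOC][9-29 FREE]
Op 4: c = malloc(4) -> c = 9; heap: [0-8 ALLOC][9-12 ALLOC][13-29 FREE]
free(c): c = 9 -> block [9-12 ALLOC]; mark free, coalesce with adjacent free neighbors -> [0-8 ALLOC][9-29 FREE]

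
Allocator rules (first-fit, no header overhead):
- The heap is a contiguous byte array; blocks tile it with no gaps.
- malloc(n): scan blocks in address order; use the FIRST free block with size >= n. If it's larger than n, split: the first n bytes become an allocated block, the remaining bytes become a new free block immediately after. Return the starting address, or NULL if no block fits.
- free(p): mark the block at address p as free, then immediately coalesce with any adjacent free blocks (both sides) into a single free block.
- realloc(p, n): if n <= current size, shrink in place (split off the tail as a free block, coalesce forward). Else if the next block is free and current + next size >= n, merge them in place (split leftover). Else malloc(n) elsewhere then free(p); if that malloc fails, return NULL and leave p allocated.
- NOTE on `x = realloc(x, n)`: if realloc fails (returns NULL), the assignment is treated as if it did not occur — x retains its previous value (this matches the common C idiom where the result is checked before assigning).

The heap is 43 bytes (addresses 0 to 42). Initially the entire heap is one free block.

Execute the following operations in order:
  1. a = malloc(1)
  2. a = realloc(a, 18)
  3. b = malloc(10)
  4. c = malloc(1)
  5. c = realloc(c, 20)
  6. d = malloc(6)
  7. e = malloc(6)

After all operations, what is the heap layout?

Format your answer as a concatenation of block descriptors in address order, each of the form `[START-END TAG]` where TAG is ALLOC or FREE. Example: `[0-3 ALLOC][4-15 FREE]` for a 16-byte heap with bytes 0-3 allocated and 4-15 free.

Op 1: a = malloc(1) -> a = 0; heap: [0-0 ALLOC][1-42 FREE]
Op 2: a = realloc(a, 18) -> a = 0; heap: [0-17 ALLOC][18-42 FREE]
Op 3: b = malloc(10) -> b = 18; heap: [0-17 ALLOC][18-27 ALLOC][28-42 FREE]
Op 4: c = malloc(1) -> c = 28; heap: [0-17 ALLOC][18-27 ALLOC][28-28 ALLOC][29-42 FREE]
Op 5: c = realloc(c, 20) -> NULL (c unchanged); heap: [0-17 ALLOC][18-27 ALLOC][28-28 ALLOC][29-42 FREE]
Op 6: d = malloc(6) -> d = 29; heap: [0-17 ALLOC][18-27 ALLOC][28-28 ALLOC][29-34 ALLOC][35-42 FREE]
Op 7: e = malloc(6) -> e = 35; heap: [0-17 ALLOC][18-27 ALLOC][28-28 ALLOC][29-34 ALLOC][35-40 ALLOC][41-42 FREE]

Answer: [0-17 ALLOC][18-27 ALLOC][28-28 ALLOC][29-34 ALLOC][35-40 ALLOC][41-42 FREE]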